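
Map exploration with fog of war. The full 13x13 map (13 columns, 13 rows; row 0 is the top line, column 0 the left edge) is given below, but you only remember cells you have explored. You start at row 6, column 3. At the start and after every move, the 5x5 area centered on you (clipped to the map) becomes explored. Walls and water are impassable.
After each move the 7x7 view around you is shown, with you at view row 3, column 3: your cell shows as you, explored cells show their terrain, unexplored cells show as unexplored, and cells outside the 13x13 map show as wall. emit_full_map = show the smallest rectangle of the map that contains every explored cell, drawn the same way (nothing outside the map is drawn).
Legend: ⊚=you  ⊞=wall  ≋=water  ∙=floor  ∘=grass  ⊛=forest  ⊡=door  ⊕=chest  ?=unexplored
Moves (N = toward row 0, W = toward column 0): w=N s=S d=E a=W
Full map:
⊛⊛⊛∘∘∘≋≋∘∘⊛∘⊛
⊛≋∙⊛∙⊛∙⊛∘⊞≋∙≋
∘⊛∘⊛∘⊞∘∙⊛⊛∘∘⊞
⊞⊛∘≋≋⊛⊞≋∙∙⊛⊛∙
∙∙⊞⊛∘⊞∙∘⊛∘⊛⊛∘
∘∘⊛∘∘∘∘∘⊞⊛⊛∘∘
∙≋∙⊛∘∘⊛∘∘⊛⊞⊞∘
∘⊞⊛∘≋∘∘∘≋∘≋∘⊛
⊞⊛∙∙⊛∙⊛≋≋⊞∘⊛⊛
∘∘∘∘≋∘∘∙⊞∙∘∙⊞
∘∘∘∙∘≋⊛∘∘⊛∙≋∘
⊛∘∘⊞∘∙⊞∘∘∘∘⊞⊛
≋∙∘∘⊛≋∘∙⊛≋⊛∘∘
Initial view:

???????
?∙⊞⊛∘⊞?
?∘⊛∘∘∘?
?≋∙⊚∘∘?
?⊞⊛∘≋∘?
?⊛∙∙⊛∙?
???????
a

⊞??????
⊞∙∙⊞⊛∘⊞
⊞∘∘⊛∘∘∘
⊞∙≋⊚⊛∘∘
⊞∘⊞⊛∘≋∘
⊞⊞⊛∙∙⊛∙
⊞??????

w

⊞??????
⊞⊞⊛∘≋≋?
⊞∙∙⊞⊛∘⊞
⊞∘∘⊚∘∘∘
⊞∙≋∙⊛∘∘
⊞∘⊞⊛∘≋∘
⊞⊞⊛∙∙⊛∙

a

⊞⊞?????
⊞⊞⊞⊛∘≋≋
⊞⊞∙∙⊞⊛∘
⊞⊞∘⊚⊛∘∘
⊞⊞∙≋∙⊛∘
⊞⊞∘⊞⊛∘≋
⊞⊞⊞⊛∙∙⊛

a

⊞⊞⊞????
⊞⊞⊞⊞⊛∘≋
⊞⊞⊞∙∙⊞⊛
⊞⊞⊞⊚∘⊛∘
⊞⊞⊞∙≋∙⊛
⊞⊞⊞∘⊞⊛∘
⊞⊞⊞⊞⊛∙∙

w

⊞⊞⊞????
⊞⊞⊞∘⊛∘?
⊞⊞⊞⊞⊛∘≋
⊞⊞⊞⊚∙⊞⊛
⊞⊞⊞∘∘⊛∘
⊞⊞⊞∙≋∙⊛
⊞⊞⊞∘⊞⊛∘

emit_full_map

∘⊛∘???
⊞⊛∘≋≋?
⊚∙⊞⊛∘⊞
∘∘⊛∘∘∘
∙≋∙⊛∘∘
∘⊞⊛∘≋∘
⊞⊛∙∙⊛∙

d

⊞⊞?????
⊞⊞∘⊛∘⊛?
⊞⊞⊞⊛∘≋≋
⊞⊞∙⊚⊞⊛∘
⊞⊞∘∘⊛∘∘
⊞⊞∙≋∙⊛∘
⊞⊞∘⊞⊛∘≋

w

⊞⊞?????
⊞⊞⊛≋∙⊛?
⊞⊞∘⊛∘⊛?
⊞⊞⊞⊚∘≋≋
⊞⊞∙∙⊞⊛∘
⊞⊞∘∘⊛∘∘
⊞⊞∙≋∙⊛∘

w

⊞⊞⊞⊞⊞⊞⊞
⊞⊞⊛⊛⊛∘?
⊞⊞⊛≋∙⊛?
⊞⊞∘⊚∘⊛?
⊞⊞⊞⊛∘≋≋
⊞⊞∙∙⊞⊛∘
⊞⊞∘∘⊛∘∘

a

⊞⊞⊞⊞⊞⊞⊞
⊞⊞⊞⊛⊛⊛∘
⊞⊞⊞⊛≋∙⊛
⊞⊞⊞⊚⊛∘⊛
⊞⊞⊞⊞⊛∘≋
⊞⊞⊞∙∙⊞⊛
⊞⊞⊞∘∘⊛∘

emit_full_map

⊛⊛⊛∘??
⊛≋∙⊛??
⊚⊛∘⊛??
⊞⊛∘≋≋?
∙∙⊞⊛∘⊞
∘∘⊛∘∘∘
∙≋∙⊛∘∘
∘⊞⊛∘≋∘
⊞⊛∙∙⊛∙


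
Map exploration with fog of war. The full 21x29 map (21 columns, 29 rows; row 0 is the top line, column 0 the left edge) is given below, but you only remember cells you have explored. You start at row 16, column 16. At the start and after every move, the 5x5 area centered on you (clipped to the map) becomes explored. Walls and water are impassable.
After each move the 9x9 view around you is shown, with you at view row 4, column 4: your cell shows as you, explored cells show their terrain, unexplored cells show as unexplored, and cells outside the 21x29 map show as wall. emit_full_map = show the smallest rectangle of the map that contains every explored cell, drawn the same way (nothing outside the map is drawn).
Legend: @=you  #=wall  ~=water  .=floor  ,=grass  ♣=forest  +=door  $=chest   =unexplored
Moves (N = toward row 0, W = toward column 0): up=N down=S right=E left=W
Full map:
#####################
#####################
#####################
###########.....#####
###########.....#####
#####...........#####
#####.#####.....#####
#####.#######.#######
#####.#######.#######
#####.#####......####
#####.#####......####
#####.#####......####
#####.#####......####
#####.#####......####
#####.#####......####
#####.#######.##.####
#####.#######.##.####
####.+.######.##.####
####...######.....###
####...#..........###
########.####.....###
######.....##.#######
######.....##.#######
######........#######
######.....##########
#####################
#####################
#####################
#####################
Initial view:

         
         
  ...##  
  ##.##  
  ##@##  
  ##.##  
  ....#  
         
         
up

         
         
  ...##  
  ...##  
  ##@##  
  ##.##  
  ##.##  
  ....#  
         

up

         
         
  ...##  
  ...##  
  ..@##  
  ##.##  
  ##.##  
  ##.##  
  ....#  

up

         
         
  ...##  
  ...##  
  ..@##  
  ...##  
  ##.##  
  ##.##  
  ##.##  

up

         
         
  ...##  
  ...##  
  ..@##  
  ...##  
  ...##  
  ##.##  
  ##.##  

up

         
         
  ...##  
  ...##  
  ..@##  
  ...##  
  ...##  
  ...##  
  ##.##  

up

         
         
  #####  
  ...##  
  ..@##  
  ...##  
  ...##  
  ...##  
  ...##  

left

         
         
  .##### 
  ....## 
  ..@.## 
  ....## 
  ....## 
   ...## 
   ...## 

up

         
         
  .####  
  .##### 
  ..@.## 
  ....## 
  ....## 
  ....## 
   ...## 

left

         
         
  #.#### 
  #.#####
  ..@..##
  .....##
  .....##
   ....##
    ...##

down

         
  #.#### 
  #.#####
  .....##
  ..@..##
  .....##
  .....##
    ...##
    ...##

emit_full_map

#.#### 
#.#####
.....##
..@..##
.....##
.....##
  ...##
  ...##
  ##.##
  ##.##
  ##.##
  ....#

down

  #.#### 
  #.#####
  .....##
  .....##
  ..@..##
  .....##
  .....##
    ...##
    ##.##

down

  #.#####
  .....##
  .....##
  .....##
  ..@..##
  .....##
  .....##
    ##.##
    ##.##

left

   #.####
   .....#
  ......#
  ......#
  ..@...#
  ......#
  ......#
     ##.#
     ##.#

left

    #.###
    .....
  #......
  #......
  #.@....
  #......
  #......
      ##.
      ##.

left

     #.##
     ....
  ##.....
  ##.....
  ##@....
  ##.....
  ##.....
       ##
       ##

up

     #.##
     #.##
  ##.....
  ##.....
  ##@....
  ##.....
  ##.....
  ##.....
       ##

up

         
     #.##
  ####.##
  ##.....
  ##@....
  ##.....
  ##.....
  ##.....
  ##.....

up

         
         
  ####.##
  ####.##
  ##@....
  ##.....
  ##.....
  ##.....
  ##.....

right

         
         
 ####.###
 ####.###
 ##.@....
 ##......
 ##......
 ##......
 ##......

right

         
         
####.####
####.####
##..@...#
##......#
##......#
##......#
##......#

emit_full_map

####.#### 
####.#####
##..@...##
##......##
##......##
##......##
##......##
##......##
     ##.##
     ##.##
     ##.##
     ....#

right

         
         
###.#### 
###.#####
#...@..##
#......##
#......##
#......##
#......##

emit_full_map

####.#### 
####.#####
##...@..##
##......##
##......##
##......##
##......##
##......##
     ##.##
     ##.##
     ##.##
     ....#


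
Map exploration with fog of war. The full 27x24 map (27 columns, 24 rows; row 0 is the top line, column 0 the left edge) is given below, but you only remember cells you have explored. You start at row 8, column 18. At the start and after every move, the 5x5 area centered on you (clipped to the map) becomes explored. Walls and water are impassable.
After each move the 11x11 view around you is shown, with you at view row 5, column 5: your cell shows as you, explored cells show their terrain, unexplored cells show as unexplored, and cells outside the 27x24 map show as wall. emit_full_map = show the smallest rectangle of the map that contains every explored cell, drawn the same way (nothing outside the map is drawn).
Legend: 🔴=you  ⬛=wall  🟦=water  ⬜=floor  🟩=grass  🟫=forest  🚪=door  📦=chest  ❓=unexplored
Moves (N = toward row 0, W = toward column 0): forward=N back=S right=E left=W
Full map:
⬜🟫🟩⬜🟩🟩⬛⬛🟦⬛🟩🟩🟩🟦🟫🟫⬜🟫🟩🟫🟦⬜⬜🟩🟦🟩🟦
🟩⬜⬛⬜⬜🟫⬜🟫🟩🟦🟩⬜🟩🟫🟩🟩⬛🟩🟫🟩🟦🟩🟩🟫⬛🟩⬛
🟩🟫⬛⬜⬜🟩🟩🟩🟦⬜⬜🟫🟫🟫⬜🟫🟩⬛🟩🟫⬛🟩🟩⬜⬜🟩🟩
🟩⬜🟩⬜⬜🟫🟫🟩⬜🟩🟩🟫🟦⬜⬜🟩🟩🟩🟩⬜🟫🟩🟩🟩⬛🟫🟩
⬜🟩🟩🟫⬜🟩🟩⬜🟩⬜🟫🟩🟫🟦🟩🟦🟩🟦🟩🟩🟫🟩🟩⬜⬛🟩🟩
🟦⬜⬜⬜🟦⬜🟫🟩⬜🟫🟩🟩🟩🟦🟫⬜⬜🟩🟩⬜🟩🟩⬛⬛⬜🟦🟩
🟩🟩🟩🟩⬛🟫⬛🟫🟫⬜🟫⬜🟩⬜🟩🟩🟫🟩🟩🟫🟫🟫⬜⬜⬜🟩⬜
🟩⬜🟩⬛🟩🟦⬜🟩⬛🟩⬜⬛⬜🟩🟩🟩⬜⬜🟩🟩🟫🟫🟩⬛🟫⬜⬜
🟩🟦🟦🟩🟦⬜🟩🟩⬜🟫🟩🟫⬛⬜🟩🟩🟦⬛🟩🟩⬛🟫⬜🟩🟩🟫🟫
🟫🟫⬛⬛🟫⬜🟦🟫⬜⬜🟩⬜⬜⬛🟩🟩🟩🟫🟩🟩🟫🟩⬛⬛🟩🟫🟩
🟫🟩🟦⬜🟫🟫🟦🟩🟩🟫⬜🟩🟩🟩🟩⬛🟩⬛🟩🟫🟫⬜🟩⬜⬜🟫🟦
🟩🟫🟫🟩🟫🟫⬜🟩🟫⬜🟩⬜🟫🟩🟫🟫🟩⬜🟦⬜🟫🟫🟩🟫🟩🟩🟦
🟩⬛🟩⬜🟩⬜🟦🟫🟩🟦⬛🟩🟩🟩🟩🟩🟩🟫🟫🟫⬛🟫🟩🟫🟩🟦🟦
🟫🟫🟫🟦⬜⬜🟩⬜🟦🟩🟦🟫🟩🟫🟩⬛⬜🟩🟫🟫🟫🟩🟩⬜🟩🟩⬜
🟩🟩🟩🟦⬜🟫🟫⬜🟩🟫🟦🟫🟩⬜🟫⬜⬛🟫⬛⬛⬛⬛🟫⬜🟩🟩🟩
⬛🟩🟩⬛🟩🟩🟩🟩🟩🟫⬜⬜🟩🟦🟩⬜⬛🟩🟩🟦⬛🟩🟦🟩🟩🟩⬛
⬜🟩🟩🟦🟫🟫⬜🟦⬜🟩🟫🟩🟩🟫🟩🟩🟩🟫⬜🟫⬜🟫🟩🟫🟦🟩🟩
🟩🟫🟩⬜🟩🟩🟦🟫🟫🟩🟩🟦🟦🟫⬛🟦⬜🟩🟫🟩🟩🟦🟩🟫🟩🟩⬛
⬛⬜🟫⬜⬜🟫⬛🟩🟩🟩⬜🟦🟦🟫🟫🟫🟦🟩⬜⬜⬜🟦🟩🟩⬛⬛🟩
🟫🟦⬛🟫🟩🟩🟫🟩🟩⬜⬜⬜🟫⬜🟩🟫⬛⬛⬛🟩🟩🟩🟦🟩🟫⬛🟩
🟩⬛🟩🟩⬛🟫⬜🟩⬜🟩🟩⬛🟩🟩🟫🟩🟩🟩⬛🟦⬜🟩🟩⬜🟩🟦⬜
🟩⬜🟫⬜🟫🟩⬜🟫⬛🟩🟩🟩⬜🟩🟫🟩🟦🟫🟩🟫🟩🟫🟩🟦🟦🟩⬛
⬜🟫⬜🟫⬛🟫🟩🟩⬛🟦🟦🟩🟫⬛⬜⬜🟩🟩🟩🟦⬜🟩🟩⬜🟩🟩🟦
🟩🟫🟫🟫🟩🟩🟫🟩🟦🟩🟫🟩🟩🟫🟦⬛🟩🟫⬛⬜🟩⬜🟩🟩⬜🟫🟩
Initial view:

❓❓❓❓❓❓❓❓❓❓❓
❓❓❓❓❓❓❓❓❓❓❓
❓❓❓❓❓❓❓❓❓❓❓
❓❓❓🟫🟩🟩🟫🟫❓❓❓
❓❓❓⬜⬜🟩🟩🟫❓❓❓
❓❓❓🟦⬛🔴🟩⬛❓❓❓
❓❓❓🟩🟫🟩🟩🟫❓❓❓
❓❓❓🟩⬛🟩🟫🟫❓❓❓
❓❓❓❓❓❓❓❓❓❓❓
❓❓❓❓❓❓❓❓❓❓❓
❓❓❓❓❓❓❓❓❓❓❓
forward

❓❓❓❓❓❓❓❓❓❓❓
❓❓❓❓❓❓❓❓❓❓❓
❓❓❓❓❓❓❓❓❓❓❓
❓❓❓⬜🟩🟩⬜🟩❓❓❓
❓❓❓🟫🟩🟩🟫🟫❓❓❓
❓❓❓⬜⬜🔴🟩🟫❓❓❓
❓❓❓🟦⬛🟩🟩⬛❓❓❓
❓❓❓🟩🟫🟩🟩🟫❓❓❓
❓❓❓🟩⬛🟩🟫🟫❓❓❓
❓❓❓❓❓❓❓❓❓❓❓
❓❓❓❓❓❓❓❓❓❓❓

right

❓❓❓❓❓❓❓❓❓❓❓
❓❓❓❓❓❓❓❓❓❓❓
❓❓❓❓❓❓❓❓❓❓❓
❓❓⬜🟩🟩⬜🟩🟩❓❓❓
❓❓🟫🟩🟩🟫🟫🟫❓❓❓
❓❓⬜⬜🟩🔴🟫🟫❓❓❓
❓❓🟦⬛🟩🟩⬛🟫❓❓❓
❓❓🟩🟫🟩🟩🟫🟩❓❓❓
❓❓🟩⬛🟩🟫🟫❓❓❓❓
❓❓❓❓❓❓❓❓❓❓❓
❓❓❓❓❓❓❓❓❓❓❓

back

❓❓❓❓❓❓❓❓❓❓❓
❓❓❓❓❓❓❓❓❓❓❓
❓❓⬜🟩🟩⬜🟩🟩❓❓❓
❓❓🟫🟩🟩🟫🟫🟫❓❓❓
❓❓⬜⬜🟩🟩🟫🟫❓❓❓
❓❓🟦⬛🟩🔴⬛🟫❓❓❓
❓❓🟩🟫🟩🟩🟫🟩❓❓❓
❓❓🟩⬛🟩🟫🟫⬜❓❓❓
❓❓❓❓❓❓❓❓❓❓❓
❓❓❓❓❓❓❓❓❓❓❓
❓❓❓❓❓❓❓❓❓❓❓

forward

❓❓❓❓❓❓❓❓❓❓❓
❓❓❓❓❓❓❓❓❓❓❓
❓❓❓❓❓❓❓❓❓❓❓
❓❓⬜🟩🟩⬜🟩🟩❓❓❓
❓❓🟫🟩🟩🟫🟫🟫❓❓❓
❓❓⬜⬜🟩🔴🟫🟫❓❓❓
❓❓🟦⬛🟩🟩⬛🟫❓❓❓
❓❓🟩🟫🟩🟩🟫🟩❓❓❓
❓❓🟩⬛🟩🟫🟫⬜❓❓❓
❓❓❓❓❓❓❓❓❓❓❓
❓❓❓❓❓❓❓❓❓❓❓

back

❓❓❓❓❓❓❓❓❓❓❓
❓❓❓❓❓❓❓❓❓❓❓
❓❓⬜🟩🟩⬜🟩🟩❓❓❓
❓❓🟫🟩🟩🟫🟫🟫❓❓❓
❓❓⬜⬜🟩🟩🟫🟫❓❓❓
❓❓🟦⬛🟩🔴⬛🟫❓❓❓
❓❓🟩🟫🟩🟩🟫🟩❓❓❓
❓❓🟩⬛🟩🟫🟫⬜❓❓❓
❓❓❓❓❓❓❓❓❓❓❓
❓❓❓❓❓❓❓❓❓❓❓
❓❓❓❓❓❓❓❓❓❓❓

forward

❓❓❓❓❓❓❓❓❓❓❓
❓❓❓❓❓❓❓❓❓❓❓
❓❓❓❓❓❓❓❓❓❓❓
❓❓⬜🟩🟩⬜🟩🟩❓❓❓
❓❓🟫🟩🟩🟫🟫🟫❓❓❓
❓❓⬜⬜🟩🔴🟫🟫❓❓❓
❓❓🟦⬛🟩🟩⬛🟫❓❓❓
❓❓🟩🟫🟩🟩🟫🟩❓❓❓
❓❓🟩⬛🟩🟫🟫⬜❓❓❓
❓❓❓❓❓❓❓❓❓❓❓
❓❓❓❓❓❓❓❓❓❓❓


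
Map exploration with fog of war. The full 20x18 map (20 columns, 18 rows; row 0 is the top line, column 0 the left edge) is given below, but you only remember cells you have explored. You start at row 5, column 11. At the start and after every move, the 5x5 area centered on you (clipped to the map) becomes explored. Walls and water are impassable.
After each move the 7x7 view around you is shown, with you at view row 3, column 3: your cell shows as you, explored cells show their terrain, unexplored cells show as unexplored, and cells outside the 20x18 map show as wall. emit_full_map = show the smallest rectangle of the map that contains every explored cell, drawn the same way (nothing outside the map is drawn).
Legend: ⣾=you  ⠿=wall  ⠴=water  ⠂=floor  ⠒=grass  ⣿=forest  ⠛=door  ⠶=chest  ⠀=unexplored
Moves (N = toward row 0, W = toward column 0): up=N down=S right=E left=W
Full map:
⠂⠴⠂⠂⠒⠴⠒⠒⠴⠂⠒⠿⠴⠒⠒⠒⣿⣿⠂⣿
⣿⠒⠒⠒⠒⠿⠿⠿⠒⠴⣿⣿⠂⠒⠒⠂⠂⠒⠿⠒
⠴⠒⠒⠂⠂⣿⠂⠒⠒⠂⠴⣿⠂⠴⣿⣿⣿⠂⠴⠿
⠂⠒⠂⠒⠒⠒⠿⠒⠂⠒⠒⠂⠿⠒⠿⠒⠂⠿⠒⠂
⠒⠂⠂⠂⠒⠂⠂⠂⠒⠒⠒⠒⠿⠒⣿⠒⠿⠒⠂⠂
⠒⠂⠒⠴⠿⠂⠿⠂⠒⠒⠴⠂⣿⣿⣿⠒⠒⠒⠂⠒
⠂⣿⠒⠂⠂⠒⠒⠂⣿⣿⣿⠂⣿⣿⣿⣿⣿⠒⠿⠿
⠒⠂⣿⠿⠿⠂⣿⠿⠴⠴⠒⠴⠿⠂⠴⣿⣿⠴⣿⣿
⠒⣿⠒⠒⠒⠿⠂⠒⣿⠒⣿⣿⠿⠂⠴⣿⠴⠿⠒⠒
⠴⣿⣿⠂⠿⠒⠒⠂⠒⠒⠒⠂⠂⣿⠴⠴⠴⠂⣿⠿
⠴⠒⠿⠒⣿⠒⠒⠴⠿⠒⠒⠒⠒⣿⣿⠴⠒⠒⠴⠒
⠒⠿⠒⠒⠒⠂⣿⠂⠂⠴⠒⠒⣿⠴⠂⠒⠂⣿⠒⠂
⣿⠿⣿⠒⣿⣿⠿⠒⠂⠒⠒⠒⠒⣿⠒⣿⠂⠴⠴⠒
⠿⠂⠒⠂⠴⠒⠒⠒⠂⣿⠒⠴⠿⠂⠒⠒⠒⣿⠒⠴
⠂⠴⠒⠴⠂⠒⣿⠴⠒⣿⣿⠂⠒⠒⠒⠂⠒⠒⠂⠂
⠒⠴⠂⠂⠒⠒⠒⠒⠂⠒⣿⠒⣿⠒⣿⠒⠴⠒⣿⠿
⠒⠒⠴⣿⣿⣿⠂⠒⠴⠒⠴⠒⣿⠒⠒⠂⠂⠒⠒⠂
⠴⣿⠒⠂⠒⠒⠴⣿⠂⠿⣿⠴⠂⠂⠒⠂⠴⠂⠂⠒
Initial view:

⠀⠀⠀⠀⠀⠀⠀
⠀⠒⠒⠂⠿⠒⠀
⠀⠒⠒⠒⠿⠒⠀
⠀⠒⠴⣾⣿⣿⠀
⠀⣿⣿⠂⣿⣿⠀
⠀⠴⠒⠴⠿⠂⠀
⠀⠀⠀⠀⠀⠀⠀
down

⠀⠒⠒⠂⠿⠒⠀
⠀⠒⠒⠒⠿⠒⠀
⠀⠒⠴⠂⣿⣿⠀
⠀⣿⣿⣾⣿⣿⠀
⠀⠴⠒⠴⠿⠂⠀
⠀⠒⣿⣿⠿⠂⠀
⠀⠀⠀⠀⠀⠀⠀

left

⠀⠀⠒⠒⠂⠿⠒
⠀⠒⠒⠒⠒⠿⠒
⠀⠒⠒⠴⠂⣿⣿
⠀⣿⣿⣾⠂⣿⣿
⠀⠴⠴⠒⠴⠿⠂
⠀⣿⠒⣿⣿⠿⠂
⠀⠀⠀⠀⠀⠀⠀

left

⠀⠀⠀⠒⠒⠂⠿
⠀⠂⠒⠒⠒⠒⠿
⠀⠂⠒⠒⠴⠂⣿
⠀⠂⣿⣾⣿⠂⣿
⠀⠿⠴⠴⠒⠴⠿
⠀⠒⣿⠒⣿⣿⠿
⠀⠀⠀⠀⠀⠀⠀

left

⠀⠀⠀⠀⠒⠒⠂
⠀⠂⠂⠒⠒⠒⠒
⠀⠿⠂⠒⠒⠴⠂
⠀⠒⠂⣾⣿⣿⠂
⠀⣿⠿⠴⠴⠒⠴
⠀⠂⠒⣿⠒⣿⣿
⠀⠀⠀⠀⠀⠀⠀

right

⠀⠀⠀⠒⠒⠂⠿
⠂⠂⠒⠒⠒⠒⠿
⠿⠂⠒⠒⠴⠂⣿
⠒⠂⣿⣾⣿⠂⣿
⣿⠿⠴⠴⠒⠴⠿
⠂⠒⣿⠒⣿⣿⠿
⠀⠀⠀⠀⠀⠀⠀

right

⠀⠀⠒⠒⠂⠿⠒
⠂⠒⠒⠒⠒⠿⠒
⠂⠒⠒⠴⠂⣿⣿
⠂⣿⣿⣾⠂⣿⣿
⠿⠴⠴⠒⠴⠿⠂
⠒⣿⠒⣿⣿⠿⠂
⠀⠀⠀⠀⠀⠀⠀

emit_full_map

⠀⠀⠀⠒⠒⠂⠿⠒
⠂⠂⠒⠒⠒⠒⠿⠒
⠿⠂⠒⠒⠴⠂⣿⣿
⠒⠂⣿⣿⣾⠂⣿⣿
⣿⠿⠴⠴⠒⠴⠿⠂
⠂⠒⣿⠒⣿⣿⠿⠂

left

⠀⠀⠀⠒⠒⠂⠿
⠂⠂⠒⠒⠒⠒⠿
⠿⠂⠒⠒⠴⠂⣿
⠒⠂⣿⣾⣿⠂⣿
⣿⠿⠴⠴⠒⠴⠿
⠂⠒⣿⠒⣿⣿⠿
⠀⠀⠀⠀⠀⠀⠀

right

⠀⠀⠒⠒⠂⠿⠒
⠂⠒⠒⠒⠒⠿⠒
⠂⠒⠒⠴⠂⣿⣿
⠂⣿⣿⣾⠂⣿⣿
⠿⠴⠴⠒⠴⠿⠂
⠒⣿⠒⣿⣿⠿⠂
⠀⠀⠀⠀⠀⠀⠀


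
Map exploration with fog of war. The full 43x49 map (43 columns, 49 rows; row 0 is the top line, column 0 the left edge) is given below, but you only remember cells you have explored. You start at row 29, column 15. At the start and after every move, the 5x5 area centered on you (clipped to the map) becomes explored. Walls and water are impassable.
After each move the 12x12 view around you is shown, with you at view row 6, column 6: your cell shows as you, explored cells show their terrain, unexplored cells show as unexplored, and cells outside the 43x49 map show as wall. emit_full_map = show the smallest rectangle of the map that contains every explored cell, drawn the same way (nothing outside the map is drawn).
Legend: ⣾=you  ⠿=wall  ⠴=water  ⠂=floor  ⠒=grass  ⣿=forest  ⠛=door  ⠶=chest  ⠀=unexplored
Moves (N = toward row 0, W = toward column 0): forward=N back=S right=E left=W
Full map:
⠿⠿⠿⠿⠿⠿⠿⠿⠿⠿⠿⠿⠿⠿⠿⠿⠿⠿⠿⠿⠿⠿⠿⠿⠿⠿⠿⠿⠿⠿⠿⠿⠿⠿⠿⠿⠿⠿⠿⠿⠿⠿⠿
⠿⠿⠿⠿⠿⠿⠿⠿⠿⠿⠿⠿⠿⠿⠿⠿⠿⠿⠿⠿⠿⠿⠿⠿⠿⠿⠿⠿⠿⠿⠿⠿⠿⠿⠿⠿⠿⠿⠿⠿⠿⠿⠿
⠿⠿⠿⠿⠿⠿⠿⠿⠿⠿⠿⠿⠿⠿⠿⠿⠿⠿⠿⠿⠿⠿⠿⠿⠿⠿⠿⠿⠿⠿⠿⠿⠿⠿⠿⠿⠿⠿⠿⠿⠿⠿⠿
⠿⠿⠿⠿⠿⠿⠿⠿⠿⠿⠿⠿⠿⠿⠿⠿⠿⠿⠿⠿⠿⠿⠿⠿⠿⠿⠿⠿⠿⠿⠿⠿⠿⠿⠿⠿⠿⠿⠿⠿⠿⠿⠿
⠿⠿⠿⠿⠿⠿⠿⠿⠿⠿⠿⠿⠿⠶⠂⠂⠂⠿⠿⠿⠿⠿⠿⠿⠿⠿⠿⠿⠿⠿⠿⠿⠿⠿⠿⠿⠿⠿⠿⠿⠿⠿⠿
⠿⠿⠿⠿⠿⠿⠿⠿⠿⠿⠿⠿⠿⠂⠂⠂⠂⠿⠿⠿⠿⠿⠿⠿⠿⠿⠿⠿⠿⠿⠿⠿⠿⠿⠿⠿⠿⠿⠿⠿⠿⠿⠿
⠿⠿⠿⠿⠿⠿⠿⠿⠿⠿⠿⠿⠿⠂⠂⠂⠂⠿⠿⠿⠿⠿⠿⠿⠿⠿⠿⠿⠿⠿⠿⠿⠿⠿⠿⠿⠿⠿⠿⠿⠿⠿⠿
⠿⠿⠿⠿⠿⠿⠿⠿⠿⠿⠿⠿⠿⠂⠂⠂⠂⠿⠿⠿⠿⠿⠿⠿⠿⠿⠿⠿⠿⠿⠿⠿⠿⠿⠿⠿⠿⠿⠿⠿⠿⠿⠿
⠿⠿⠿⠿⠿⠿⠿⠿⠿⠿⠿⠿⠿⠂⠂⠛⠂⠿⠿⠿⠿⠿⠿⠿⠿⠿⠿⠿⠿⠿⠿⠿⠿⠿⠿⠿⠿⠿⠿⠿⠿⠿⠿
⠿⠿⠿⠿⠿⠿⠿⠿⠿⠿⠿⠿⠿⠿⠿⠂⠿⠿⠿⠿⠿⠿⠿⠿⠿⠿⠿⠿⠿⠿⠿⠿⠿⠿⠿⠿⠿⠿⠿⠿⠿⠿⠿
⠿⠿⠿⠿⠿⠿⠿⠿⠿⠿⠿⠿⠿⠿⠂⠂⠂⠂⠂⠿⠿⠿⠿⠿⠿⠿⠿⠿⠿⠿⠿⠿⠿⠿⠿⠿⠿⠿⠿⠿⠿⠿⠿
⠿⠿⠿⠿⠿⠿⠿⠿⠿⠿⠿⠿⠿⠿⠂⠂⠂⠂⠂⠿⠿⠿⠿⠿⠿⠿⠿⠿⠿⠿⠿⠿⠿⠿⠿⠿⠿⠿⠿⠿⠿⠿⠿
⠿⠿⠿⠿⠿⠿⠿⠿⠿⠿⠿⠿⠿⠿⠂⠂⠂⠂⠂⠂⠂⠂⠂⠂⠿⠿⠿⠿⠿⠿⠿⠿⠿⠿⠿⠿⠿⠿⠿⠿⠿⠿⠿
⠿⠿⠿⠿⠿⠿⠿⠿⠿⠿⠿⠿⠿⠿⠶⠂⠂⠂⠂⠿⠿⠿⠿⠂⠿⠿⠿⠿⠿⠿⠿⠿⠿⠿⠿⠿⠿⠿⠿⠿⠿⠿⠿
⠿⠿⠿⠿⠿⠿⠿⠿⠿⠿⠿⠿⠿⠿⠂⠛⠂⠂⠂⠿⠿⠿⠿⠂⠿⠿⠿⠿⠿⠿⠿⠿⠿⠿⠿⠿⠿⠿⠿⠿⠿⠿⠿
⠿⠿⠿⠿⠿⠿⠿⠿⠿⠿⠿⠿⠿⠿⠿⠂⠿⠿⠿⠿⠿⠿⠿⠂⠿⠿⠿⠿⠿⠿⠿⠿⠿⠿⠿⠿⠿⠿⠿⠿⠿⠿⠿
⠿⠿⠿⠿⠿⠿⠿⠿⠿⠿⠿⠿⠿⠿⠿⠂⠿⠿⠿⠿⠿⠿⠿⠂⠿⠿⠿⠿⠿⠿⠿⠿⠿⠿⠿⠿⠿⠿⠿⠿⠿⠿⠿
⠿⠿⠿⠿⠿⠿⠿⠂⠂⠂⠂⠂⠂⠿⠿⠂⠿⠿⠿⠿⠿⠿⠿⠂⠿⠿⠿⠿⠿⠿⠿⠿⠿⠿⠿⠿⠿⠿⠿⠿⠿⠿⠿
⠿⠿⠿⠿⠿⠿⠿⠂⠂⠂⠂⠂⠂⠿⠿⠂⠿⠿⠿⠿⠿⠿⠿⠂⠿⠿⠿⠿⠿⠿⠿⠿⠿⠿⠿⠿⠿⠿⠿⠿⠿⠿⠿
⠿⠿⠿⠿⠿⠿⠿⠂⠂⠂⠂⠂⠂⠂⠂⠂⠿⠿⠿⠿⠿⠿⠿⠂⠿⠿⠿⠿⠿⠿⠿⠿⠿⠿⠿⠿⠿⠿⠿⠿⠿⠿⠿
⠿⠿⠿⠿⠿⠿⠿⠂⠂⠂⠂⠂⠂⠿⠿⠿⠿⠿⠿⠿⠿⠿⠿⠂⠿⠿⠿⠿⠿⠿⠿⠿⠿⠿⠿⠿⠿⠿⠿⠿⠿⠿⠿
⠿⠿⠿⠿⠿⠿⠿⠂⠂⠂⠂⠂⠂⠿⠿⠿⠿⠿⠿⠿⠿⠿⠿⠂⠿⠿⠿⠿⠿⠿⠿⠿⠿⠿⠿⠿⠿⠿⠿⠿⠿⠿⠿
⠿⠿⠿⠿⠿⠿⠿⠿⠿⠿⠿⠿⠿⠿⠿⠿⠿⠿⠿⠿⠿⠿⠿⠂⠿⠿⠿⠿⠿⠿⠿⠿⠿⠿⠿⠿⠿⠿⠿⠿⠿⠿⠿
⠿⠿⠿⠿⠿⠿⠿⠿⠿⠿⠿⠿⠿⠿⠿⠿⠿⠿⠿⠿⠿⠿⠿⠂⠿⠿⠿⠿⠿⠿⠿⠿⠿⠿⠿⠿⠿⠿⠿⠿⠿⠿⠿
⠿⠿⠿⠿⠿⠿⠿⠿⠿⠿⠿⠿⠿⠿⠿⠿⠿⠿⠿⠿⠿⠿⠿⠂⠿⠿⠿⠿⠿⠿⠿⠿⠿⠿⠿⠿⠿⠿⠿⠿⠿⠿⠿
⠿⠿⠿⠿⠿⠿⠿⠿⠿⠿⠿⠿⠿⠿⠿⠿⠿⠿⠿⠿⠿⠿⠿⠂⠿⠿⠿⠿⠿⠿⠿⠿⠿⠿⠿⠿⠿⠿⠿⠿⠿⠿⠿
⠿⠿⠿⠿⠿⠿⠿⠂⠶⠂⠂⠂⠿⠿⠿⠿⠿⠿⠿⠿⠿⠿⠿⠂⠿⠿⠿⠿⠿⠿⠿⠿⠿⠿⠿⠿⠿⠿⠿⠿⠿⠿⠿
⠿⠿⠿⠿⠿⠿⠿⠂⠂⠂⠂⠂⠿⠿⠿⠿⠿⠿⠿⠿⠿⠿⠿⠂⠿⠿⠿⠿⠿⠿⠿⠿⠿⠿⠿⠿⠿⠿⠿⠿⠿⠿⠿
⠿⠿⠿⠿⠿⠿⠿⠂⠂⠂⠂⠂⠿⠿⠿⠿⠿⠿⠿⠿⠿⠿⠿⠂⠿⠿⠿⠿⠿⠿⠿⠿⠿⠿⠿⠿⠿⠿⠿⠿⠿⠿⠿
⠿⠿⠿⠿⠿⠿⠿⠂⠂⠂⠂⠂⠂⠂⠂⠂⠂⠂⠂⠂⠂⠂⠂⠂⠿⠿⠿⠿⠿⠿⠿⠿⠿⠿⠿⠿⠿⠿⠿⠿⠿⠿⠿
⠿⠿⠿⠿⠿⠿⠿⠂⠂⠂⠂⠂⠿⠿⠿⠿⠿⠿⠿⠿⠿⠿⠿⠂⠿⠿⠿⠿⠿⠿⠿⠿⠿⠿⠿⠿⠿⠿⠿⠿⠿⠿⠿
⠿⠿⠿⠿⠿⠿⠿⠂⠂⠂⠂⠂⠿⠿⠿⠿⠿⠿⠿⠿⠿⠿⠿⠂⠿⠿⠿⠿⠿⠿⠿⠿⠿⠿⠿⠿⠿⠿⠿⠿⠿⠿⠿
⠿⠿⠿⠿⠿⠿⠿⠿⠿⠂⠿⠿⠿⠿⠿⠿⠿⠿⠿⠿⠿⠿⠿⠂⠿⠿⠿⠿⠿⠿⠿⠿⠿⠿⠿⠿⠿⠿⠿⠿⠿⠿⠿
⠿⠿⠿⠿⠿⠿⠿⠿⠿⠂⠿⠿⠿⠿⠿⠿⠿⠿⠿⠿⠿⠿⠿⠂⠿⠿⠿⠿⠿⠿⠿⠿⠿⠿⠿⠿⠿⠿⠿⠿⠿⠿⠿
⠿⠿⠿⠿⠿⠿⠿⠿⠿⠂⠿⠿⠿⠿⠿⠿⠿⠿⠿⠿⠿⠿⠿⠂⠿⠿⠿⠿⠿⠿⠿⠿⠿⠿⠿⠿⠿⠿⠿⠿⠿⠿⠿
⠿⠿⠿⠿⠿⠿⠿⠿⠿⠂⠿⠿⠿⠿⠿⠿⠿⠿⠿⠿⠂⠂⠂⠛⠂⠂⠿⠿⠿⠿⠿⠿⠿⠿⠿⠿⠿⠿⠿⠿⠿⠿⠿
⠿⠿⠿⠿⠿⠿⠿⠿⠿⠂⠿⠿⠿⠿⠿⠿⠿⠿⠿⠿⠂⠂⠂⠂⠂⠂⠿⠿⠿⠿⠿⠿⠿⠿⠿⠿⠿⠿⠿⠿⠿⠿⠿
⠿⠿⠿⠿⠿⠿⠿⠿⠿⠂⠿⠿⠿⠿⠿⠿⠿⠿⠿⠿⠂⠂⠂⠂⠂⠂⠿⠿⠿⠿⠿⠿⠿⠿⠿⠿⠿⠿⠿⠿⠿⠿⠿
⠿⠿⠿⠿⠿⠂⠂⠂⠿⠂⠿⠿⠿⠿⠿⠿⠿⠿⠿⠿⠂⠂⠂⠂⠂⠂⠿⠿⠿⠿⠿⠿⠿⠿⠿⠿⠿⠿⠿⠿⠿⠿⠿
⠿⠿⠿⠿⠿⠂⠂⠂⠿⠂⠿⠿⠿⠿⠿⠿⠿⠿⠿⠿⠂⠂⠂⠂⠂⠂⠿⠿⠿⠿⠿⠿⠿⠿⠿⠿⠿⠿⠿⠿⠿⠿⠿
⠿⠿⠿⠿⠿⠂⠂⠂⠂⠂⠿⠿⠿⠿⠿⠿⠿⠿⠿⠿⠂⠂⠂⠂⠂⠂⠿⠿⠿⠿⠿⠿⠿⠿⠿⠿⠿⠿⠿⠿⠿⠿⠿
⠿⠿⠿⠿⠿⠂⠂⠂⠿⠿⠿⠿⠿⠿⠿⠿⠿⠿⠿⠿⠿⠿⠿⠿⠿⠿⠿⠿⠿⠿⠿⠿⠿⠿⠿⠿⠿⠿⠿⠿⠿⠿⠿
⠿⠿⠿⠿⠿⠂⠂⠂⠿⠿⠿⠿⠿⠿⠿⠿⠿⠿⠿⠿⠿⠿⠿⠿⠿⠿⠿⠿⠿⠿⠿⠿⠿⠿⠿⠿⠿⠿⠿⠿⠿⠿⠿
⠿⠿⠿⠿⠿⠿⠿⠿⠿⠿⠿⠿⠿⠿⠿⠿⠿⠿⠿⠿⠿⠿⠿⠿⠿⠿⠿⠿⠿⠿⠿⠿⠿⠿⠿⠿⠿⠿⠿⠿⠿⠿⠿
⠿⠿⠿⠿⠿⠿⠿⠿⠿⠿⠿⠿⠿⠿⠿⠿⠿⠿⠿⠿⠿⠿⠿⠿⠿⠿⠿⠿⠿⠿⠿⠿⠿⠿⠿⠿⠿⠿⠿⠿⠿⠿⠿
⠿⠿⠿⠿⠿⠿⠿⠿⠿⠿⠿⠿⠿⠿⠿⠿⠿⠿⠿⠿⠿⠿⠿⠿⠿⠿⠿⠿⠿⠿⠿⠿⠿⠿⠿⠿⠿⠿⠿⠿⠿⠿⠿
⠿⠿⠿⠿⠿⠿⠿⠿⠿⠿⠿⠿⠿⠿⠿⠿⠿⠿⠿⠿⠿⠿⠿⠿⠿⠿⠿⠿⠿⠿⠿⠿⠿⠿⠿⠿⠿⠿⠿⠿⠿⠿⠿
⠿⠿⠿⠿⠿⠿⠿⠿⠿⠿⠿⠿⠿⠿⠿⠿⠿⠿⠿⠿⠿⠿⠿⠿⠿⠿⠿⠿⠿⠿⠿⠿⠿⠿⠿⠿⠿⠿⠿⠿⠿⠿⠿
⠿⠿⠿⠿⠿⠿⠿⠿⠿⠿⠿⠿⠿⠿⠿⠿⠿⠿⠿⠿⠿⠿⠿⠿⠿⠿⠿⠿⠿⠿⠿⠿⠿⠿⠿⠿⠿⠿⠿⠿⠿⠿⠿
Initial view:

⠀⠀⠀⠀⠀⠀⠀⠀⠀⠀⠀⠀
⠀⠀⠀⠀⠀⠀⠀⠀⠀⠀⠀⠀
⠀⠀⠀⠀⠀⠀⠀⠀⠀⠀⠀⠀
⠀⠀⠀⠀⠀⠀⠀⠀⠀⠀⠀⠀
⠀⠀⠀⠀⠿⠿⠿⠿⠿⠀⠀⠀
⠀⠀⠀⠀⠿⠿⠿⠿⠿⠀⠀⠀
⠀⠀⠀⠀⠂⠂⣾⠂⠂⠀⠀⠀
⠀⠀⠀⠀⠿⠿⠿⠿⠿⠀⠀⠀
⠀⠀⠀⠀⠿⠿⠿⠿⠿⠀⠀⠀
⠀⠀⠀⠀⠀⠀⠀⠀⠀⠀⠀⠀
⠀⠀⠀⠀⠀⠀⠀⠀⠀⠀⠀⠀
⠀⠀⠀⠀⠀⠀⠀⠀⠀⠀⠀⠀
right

⠀⠀⠀⠀⠀⠀⠀⠀⠀⠀⠀⠀
⠀⠀⠀⠀⠀⠀⠀⠀⠀⠀⠀⠀
⠀⠀⠀⠀⠀⠀⠀⠀⠀⠀⠀⠀
⠀⠀⠀⠀⠀⠀⠀⠀⠀⠀⠀⠀
⠀⠀⠀⠿⠿⠿⠿⠿⠿⠀⠀⠀
⠀⠀⠀⠿⠿⠿⠿⠿⠿⠀⠀⠀
⠀⠀⠀⠂⠂⠂⣾⠂⠂⠀⠀⠀
⠀⠀⠀⠿⠿⠿⠿⠿⠿⠀⠀⠀
⠀⠀⠀⠿⠿⠿⠿⠿⠿⠀⠀⠀
⠀⠀⠀⠀⠀⠀⠀⠀⠀⠀⠀⠀
⠀⠀⠀⠀⠀⠀⠀⠀⠀⠀⠀⠀
⠀⠀⠀⠀⠀⠀⠀⠀⠀⠀⠀⠀

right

⠀⠀⠀⠀⠀⠀⠀⠀⠀⠀⠀⠀
⠀⠀⠀⠀⠀⠀⠀⠀⠀⠀⠀⠀
⠀⠀⠀⠀⠀⠀⠀⠀⠀⠀⠀⠀
⠀⠀⠀⠀⠀⠀⠀⠀⠀⠀⠀⠀
⠀⠀⠿⠿⠿⠿⠿⠿⠿⠀⠀⠀
⠀⠀⠿⠿⠿⠿⠿⠿⠿⠀⠀⠀
⠀⠀⠂⠂⠂⠂⣾⠂⠂⠀⠀⠀
⠀⠀⠿⠿⠿⠿⠿⠿⠿⠀⠀⠀
⠀⠀⠿⠿⠿⠿⠿⠿⠿⠀⠀⠀
⠀⠀⠀⠀⠀⠀⠀⠀⠀⠀⠀⠀
⠀⠀⠀⠀⠀⠀⠀⠀⠀⠀⠀⠀
⠀⠀⠀⠀⠀⠀⠀⠀⠀⠀⠀⠀

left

⠀⠀⠀⠀⠀⠀⠀⠀⠀⠀⠀⠀
⠀⠀⠀⠀⠀⠀⠀⠀⠀⠀⠀⠀
⠀⠀⠀⠀⠀⠀⠀⠀⠀⠀⠀⠀
⠀⠀⠀⠀⠀⠀⠀⠀⠀⠀⠀⠀
⠀⠀⠀⠿⠿⠿⠿⠿⠿⠿⠀⠀
⠀⠀⠀⠿⠿⠿⠿⠿⠿⠿⠀⠀
⠀⠀⠀⠂⠂⠂⣾⠂⠂⠂⠀⠀
⠀⠀⠀⠿⠿⠿⠿⠿⠿⠿⠀⠀
⠀⠀⠀⠿⠿⠿⠿⠿⠿⠿⠀⠀
⠀⠀⠀⠀⠀⠀⠀⠀⠀⠀⠀⠀
⠀⠀⠀⠀⠀⠀⠀⠀⠀⠀⠀⠀
⠀⠀⠀⠀⠀⠀⠀⠀⠀⠀⠀⠀

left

⠀⠀⠀⠀⠀⠀⠀⠀⠀⠀⠀⠀
⠀⠀⠀⠀⠀⠀⠀⠀⠀⠀⠀⠀
⠀⠀⠀⠀⠀⠀⠀⠀⠀⠀⠀⠀
⠀⠀⠀⠀⠀⠀⠀⠀⠀⠀⠀⠀
⠀⠀⠀⠀⠿⠿⠿⠿⠿⠿⠿⠀
⠀⠀⠀⠀⠿⠿⠿⠿⠿⠿⠿⠀
⠀⠀⠀⠀⠂⠂⣾⠂⠂⠂⠂⠀
⠀⠀⠀⠀⠿⠿⠿⠿⠿⠿⠿⠀
⠀⠀⠀⠀⠿⠿⠿⠿⠿⠿⠿⠀
⠀⠀⠀⠀⠀⠀⠀⠀⠀⠀⠀⠀
⠀⠀⠀⠀⠀⠀⠀⠀⠀⠀⠀⠀
⠀⠀⠀⠀⠀⠀⠀⠀⠀⠀⠀⠀

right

⠀⠀⠀⠀⠀⠀⠀⠀⠀⠀⠀⠀
⠀⠀⠀⠀⠀⠀⠀⠀⠀⠀⠀⠀
⠀⠀⠀⠀⠀⠀⠀⠀⠀⠀⠀⠀
⠀⠀⠀⠀⠀⠀⠀⠀⠀⠀⠀⠀
⠀⠀⠀⠿⠿⠿⠿⠿⠿⠿⠀⠀
⠀⠀⠀⠿⠿⠿⠿⠿⠿⠿⠀⠀
⠀⠀⠀⠂⠂⠂⣾⠂⠂⠂⠀⠀
⠀⠀⠀⠿⠿⠿⠿⠿⠿⠿⠀⠀
⠀⠀⠀⠿⠿⠿⠿⠿⠿⠿⠀⠀
⠀⠀⠀⠀⠀⠀⠀⠀⠀⠀⠀⠀
⠀⠀⠀⠀⠀⠀⠀⠀⠀⠀⠀⠀
⠀⠀⠀⠀⠀⠀⠀⠀⠀⠀⠀⠀

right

⠀⠀⠀⠀⠀⠀⠀⠀⠀⠀⠀⠀
⠀⠀⠀⠀⠀⠀⠀⠀⠀⠀⠀⠀
⠀⠀⠀⠀⠀⠀⠀⠀⠀⠀⠀⠀
⠀⠀⠀⠀⠀⠀⠀⠀⠀⠀⠀⠀
⠀⠀⠿⠿⠿⠿⠿⠿⠿⠀⠀⠀
⠀⠀⠿⠿⠿⠿⠿⠿⠿⠀⠀⠀
⠀⠀⠂⠂⠂⠂⣾⠂⠂⠀⠀⠀
⠀⠀⠿⠿⠿⠿⠿⠿⠿⠀⠀⠀
⠀⠀⠿⠿⠿⠿⠿⠿⠿⠀⠀⠀
⠀⠀⠀⠀⠀⠀⠀⠀⠀⠀⠀⠀
⠀⠀⠀⠀⠀⠀⠀⠀⠀⠀⠀⠀
⠀⠀⠀⠀⠀⠀⠀⠀⠀⠀⠀⠀


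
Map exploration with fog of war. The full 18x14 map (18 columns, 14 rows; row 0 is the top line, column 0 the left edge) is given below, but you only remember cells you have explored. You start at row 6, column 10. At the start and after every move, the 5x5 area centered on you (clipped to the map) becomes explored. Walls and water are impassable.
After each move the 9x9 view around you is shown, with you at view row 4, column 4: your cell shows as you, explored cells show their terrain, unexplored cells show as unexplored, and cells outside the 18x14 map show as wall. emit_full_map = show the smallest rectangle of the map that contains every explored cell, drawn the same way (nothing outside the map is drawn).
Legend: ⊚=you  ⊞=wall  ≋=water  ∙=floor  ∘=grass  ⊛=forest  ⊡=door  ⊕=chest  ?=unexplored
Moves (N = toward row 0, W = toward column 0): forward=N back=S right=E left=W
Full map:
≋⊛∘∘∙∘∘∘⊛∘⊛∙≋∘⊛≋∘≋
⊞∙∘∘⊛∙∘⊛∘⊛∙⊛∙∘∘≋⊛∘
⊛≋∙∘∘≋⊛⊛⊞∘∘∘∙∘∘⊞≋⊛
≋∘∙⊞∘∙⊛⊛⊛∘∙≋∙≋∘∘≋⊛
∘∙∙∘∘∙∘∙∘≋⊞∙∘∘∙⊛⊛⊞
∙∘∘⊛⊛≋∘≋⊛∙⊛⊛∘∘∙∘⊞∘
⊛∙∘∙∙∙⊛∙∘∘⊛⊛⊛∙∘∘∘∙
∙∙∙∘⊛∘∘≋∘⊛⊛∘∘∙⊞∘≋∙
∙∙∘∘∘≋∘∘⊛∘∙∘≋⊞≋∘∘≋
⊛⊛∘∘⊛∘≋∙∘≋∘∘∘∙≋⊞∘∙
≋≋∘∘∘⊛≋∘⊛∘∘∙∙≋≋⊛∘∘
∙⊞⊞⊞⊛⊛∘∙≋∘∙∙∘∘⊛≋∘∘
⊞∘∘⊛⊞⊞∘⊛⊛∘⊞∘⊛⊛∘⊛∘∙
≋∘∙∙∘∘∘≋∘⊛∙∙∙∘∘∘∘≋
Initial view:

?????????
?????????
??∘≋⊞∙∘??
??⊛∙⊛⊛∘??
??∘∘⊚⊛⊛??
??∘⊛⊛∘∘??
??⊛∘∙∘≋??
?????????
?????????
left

?????????
?????????
??∙∘≋⊞∙∘?
??≋⊛∙⊛⊛∘?
??∙∘⊚⊛⊛⊛?
??≋∘⊛⊛∘∘?
??∘⊛∘∙∘≋?
?????????
?????????

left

?????????
?????????
??∘∙∘≋⊞∙∘
??∘≋⊛∙⊛⊛∘
??⊛∙⊚∘⊛⊛⊛
??∘≋∘⊛⊛∘∘
??∘∘⊛∘∙∘≋
?????????
?????????

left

?????????
?????????
??∙∘∙∘≋⊞∙
??≋∘≋⊛∙⊛⊛
??∙⊛⊚∘∘⊛⊛
??∘∘≋∘⊛⊛∘
??≋∘∘⊛∘∙∘
?????????
?????????

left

?????????
?????????
??∘∙∘∙∘≋⊞
??⊛≋∘≋⊛∙⊛
??∙∙⊚∙∘∘⊛
??⊛∘∘≋∘⊛⊛
??∘≋∘∘⊛∘∙
?????????
?????????

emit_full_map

∘∙∘∙∘≋⊞∙∘
⊛≋∘≋⊛∙⊛⊛∘
∙∙⊚∙∘∘⊛⊛⊛
⊛∘∘≋∘⊛⊛∘∘
∘≋∘∘⊛∘∙∘≋

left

?????????
?????????
??∘∘∙∘∙∘≋
??⊛⊛≋∘≋⊛∙
??∙∙⊚⊛∙∘∘
??∘⊛∘∘≋∘⊛
??∘∘≋∘∘⊛∘
?????????
?????????

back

?????????
??∘∘∙∘∙∘≋
??⊛⊛≋∘≋⊛∙
??∙∙∙⊛∙∘∘
??∘⊛⊚∘≋∘⊛
??∘∘≋∘∘⊛∘
??∘⊛∘≋∙??
?????????
?????????

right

?????????
?∘∘∙∘∙∘≋⊞
?⊛⊛≋∘≋⊛∙⊛
?∙∙∙⊛∙∘∘⊛
?∘⊛∘⊚≋∘⊛⊛
?∘∘≋∘∘⊛∘∙
?∘⊛∘≋∙∘??
?????????
?????????

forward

?????????
?????????
?∘∘∙∘∙∘≋⊞
?⊛⊛≋∘≋⊛∙⊛
?∙∙∙⊚∙∘∘⊛
?∘⊛∘∘≋∘⊛⊛
?∘∘≋∘∘⊛∘∙
?∘⊛∘≋∙∘??
?????????

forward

?????????
?????????
??∘∙⊛⊛⊛??
?∘∘∙∘∙∘≋⊞
?⊛⊛≋⊚≋⊛∙⊛
?∙∙∙⊛∙∘∘⊛
?∘⊛∘∘≋∘⊛⊛
?∘∘≋∘∘⊛∘∙
?∘⊛∘≋∙∘??

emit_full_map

?∘∙⊛⊛⊛????
∘∘∙∘∙∘≋⊞∙∘
⊛⊛≋⊚≋⊛∙⊛⊛∘
∙∙∙⊛∙∘∘⊛⊛⊛
∘⊛∘∘≋∘⊛⊛∘∘
∘∘≋∘∘⊛∘∙∘≋
∘⊛∘≋∙∘????

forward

?????????
?????????
??∘≋⊛⊛⊞??
??∘∙⊛⊛⊛??
?∘∘∙⊚∙∘≋⊞
?⊛⊛≋∘≋⊛∙⊛
?∙∙∙⊛∙∘∘⊛
?∘⊛∘∘≋∘⊛⊛
?∘∘≋∘∘⊛∘∙

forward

⊞⊞⊞⊞⊞⊞⊞⊞⊞
?????????
??⊛∙∘⊛∘??
??∘≋⊛⊛⊞??
??∘∙⊚⊛⊛??
?∘∘∙∘∙∘≋⊞
?⊛⊛≋∘≋⊛∙⊛
?∙∙∙⊛∙∘∘⊛
?∘⊛∘∘≋∘⊛⊛

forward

⊞⊞⊞⊞⊞⊞⊞⊞⊞
⊞⊞⊞⊞⊞⊞⊞⊞⊞
??∙∘∘∘⊛??
??⊛∙∘⊛∘??
??∘≋⊚⊛⊞??
??∘∙⊛⊛⊛??
?∘∘∙∘∙∘≋⊞
?⊛⊛≋∘≋⊛∙⊛
?∙∙∙⊛∙∘∘⊛

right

⊞⊞⊞⊞⊞⊞⊞⊞⊞
⊞⊞⊞⊞⊞⊞⊞⊞⊞
?∙∘∘∘⊛∘??
?⊛∙∘⊛∘⊛??
?∘≋⊛⊚⊞∘??
?∘∙⊛⊛⊛∘??
∘∘∙∘∙∘≋⊞∙
⊛⊛≋∘≋⊛∙⊛⊛
∙∙∙⊛∙∘∘⊛⊛

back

⊞⊞⊞⊞⊞⊞⊞⊞⊞
?∙∘∘∘⊛∘??
?⊛∙∘⊛∘⊛??
?∘≋⊛⊛⊞∘??
?∘∙⊛⊚⊛∘??
∘∘∙∘∙∘≋⊞∙
⊛⊛≋∘≋⊛∙⊛⊛
∙∙∙⊛∙∘∘⊛⊛
∘⊛∘∘≋∘⊛⊛∘

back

?∙∘∘∘⊛∘??
?⊛∙∘⊛∘⊛??
?∘≋⊛⊛⊞∘??
?∘∙⊛⊛⊛∘??
∘∘∙∘⊚∘≋⊞∙
⊛⊛≋∘≋⊛∙⊛⊛
∙∙∙⊛∙∘∘⊛⊛
∘⊛∘∘≋∘⊛⊛∘
∘∘≋∘∘⊛∘∙∘

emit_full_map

?∙∘∘∘⊛∘???
?⊛∙∘⊛∘⊛???
?∘≋⊛⊛⊞∘???
?∘∙⊛⊛⊛∘???
∘∘∙∘⊚∘≋⊞∙∘
⊛⊛≋∘≋⊛∙⊛⊛∘
∙∙∙⊛∙∘∘⊛⊛⊛
∘⊛∘∘≋∘⊛⊛∘∘
∘∘≋∘∘⊛∘∙∘≋
∘⊛∘≋∙∘????

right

∙∘∘∘⊛∘???
⊛∙∘⊛∘⊛???
∘≋⊛⊛⊞∘∘??
∘∙⊛⊛⊛∘∙??
∘∙∘∙⊚≋⊞∙∘
⊛≋∘≋⊛∙⊛⊛∘
∙∙⊛∙∘∘⊛⊛⊛
⊛∘∘≋∘⊛⊛∘∘
∘≋∘∘⊛∘∙∘≋

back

⊛∙∘⊛∘⊛???
∘≋⊛⊛⊞∘∘??
∘∙⊛⊛⊛∘∙??
∘∙∘∙∘≋⊞∙∘
⊛≋∘≋⊚∙⊛⊛∘
∙∙⊛∙∘∘⊛⊛⊛
⊛∘∘≋∘⊛⊛∘∘
∘≋∘∘⊛∘∙∘≋
⊛∘≋∙∘????

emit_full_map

?∙∘∘∘⊛∘???
?⊛∙∘⊛∘⊛???
?∘≋⊛⊛⊞∘∘??
?∘∙⊛⊛⊛∘∙??
∘∘∙∘∙∘≋⊞∙∘
⊛⊛≋∘≋⊚∙⊛⊛∘
∙∙∙⊛∙∘∘⊛⊛⊛
∘⊛∘∘≋∘⊛⊛∘∘
∘∘≋∘∘⊛∘∙∘≋
∘⊛∘≋∙∘????


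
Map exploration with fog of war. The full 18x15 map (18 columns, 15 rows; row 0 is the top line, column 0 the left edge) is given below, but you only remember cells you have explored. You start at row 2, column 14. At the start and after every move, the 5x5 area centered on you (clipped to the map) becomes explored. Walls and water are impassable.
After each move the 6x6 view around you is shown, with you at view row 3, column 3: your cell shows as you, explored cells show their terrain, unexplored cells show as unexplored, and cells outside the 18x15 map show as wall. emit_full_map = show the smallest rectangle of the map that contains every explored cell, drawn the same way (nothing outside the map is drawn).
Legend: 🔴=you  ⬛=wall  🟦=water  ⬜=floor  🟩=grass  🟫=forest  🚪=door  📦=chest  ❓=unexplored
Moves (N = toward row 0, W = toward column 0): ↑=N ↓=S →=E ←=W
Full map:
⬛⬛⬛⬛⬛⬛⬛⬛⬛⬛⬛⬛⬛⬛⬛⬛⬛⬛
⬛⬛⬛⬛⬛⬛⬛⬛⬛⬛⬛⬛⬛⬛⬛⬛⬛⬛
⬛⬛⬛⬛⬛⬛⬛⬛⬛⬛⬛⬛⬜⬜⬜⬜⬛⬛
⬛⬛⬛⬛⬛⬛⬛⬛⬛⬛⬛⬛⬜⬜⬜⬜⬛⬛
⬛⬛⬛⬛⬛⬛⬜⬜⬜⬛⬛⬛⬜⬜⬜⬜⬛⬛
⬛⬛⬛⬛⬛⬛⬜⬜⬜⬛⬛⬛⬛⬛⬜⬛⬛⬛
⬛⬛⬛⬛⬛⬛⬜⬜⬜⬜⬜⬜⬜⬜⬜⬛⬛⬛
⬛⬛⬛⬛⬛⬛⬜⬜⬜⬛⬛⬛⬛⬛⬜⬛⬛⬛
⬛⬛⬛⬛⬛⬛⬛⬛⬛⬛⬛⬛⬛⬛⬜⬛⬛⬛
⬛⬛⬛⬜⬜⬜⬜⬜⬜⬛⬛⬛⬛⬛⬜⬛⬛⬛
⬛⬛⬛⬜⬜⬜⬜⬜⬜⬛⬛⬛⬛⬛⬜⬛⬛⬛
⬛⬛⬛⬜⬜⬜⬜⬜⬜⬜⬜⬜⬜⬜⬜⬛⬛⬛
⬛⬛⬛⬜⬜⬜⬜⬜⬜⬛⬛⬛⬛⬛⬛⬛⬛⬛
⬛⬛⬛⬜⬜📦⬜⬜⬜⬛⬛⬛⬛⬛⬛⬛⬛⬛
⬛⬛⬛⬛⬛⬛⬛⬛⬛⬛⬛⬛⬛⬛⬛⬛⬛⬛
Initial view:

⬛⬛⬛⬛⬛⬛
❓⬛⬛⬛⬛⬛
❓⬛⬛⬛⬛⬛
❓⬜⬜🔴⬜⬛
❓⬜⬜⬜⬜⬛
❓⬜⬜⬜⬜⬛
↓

❓⬛⬛⬛⬛⬛
❓⬛⬛⬛⬛⬛
❓⬜⬜⬜⬜⬛
❓⬜⬜🔴⬜⬛
❓⬜⬜⬜⬜⬛
❓⬛⬛⬜⬛⬛

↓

❓⬛⬛⬛⬛⬛
❓⬜⬜⬜⬜⬛
❓⬜⬜⬜⬜⬛
❓⬜⬜🔴⬜⬛
❓⬛⬛⬜⬛⬛
❓⬜⬜⬜⬛⬛

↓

❓⬜⬜⬜⬜⬛
❓⬜⬜⬜⬜⬛
❓⬜⬜⬜⬜⬛
❓⬛⬛🔴⬛⬛
❓⬜⬜⬜⬛⬛
❓⬛⬛⬜⬛⬛

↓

❓⬜⬜⬜⬜⬛
❓⬜⬜⬜⬜⬛
❓⬛⬛⬜⬛⬛
❓⬜⬜🔴⬛⬛
❓⬛⬛⬜⬛⬛
❓⬛⬛⬜⬛⬛

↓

❓⬜⬜⬜⬜⬛
❓⬛⬛⬜⬛⬛
❓⬜⬜⬜⬛⬛
❓⬛⬛🔴⬛⬛
❓⬛⬛⬜⬛⬛
❓⬛⬛⬜⬛⬛

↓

❓⬛⬛⬜⬛⬛
❓⬜⬜⬜⬛⬛
❓⬛⬛⬜⬛⬛
❓⬛⬛🔴⬛⬛
❓⬛⬛⬜⬛⬛
❓⬛⬛⬜⬛⬛

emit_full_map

⬛⬛⬛⬛⬛
⬛⬛⬛⬛⬛
⬜⬜⬜⬜⬛
⬜⬜⬜⬜⬛
⬜⬜⬜⬜⬛
⬛⬛⬜⬛⬛
⬜⬜⬜⬛⬛
⬛⬛⬜⬛⬛
⬛⬛🔴⬛⬛
⬛⬛⬜⬛⬛
⬛⬛⬜⬛⬛

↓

❓⬜⬜⬜⬛⬛
❓⬛⬛⬜⬛⬛
❓⬛⬛⬜⬛⬛
❓⬛⬛🔴⬛⬛
❓⬛⬛⬜⬛⬛
❓⬜⬜⬜⬛⬛

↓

❓⬛⬛⬜⬛⬛
❓⬛⬛⬜⬛⬛
❓⬛⬛⬜⬛⬛
❓⬛⬛🔴⬛⬛
❓⬜⬜⬜⬛⬛
❓⬛⬛⬛⬛⬛

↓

❓⬛⬛⬜⬛⬛
❓⬛⬛⬜⬛⬛
❓⬛⬛⬜⬛⬛
❓⬜⬜🔴⬛⬛
❓⬛⬛⬛⬛⬛
❓⬛⬛⬛⬛⬛

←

❓❓⬛⬛⬜⬛
❓⬛⬛⬛⬜⬛
❓⬛⬛⬛⬜⬛
❓⬜⬜🔴⬜⬛
❓⬛⬛⬛⬛⬛
❓⬛⬛⬛⬛⬛

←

❓❓❓⬛⬛⬜
❓⬛⬛⬛⬛⬜
❓⬛⬛⬛⬛⬜
❓⬜⬜🔴⬜⬜
❓⬛⬛⬛⬛⬛
❓⬛⬛⬛⬛⬛

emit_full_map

❓❓⬛⬛⬛⬛⬛
❓❓⬛⬛⬛⬛⬛
❓❓⬜⬜⬜⬜⬛
❓❓⬜⬜⬜⬜⬛
❓❓⬜⬜⬜⬜⬛
❓❓⬛⬛⬜⬛⬛
❓❓⬜⬜⬜⬛⬛
❓❓⬛⬛⬜⬛⬛
❓❓⬛⬛⬜⬛⬛
⬛⬛⬛⬛⬜⬛⬛
⬛⬛⬛⬛⬜⬛⬛
⬜⬜🔴⬜⬜⬛⬛
⬛⬛⬛⬛⬛⬛⬛
⬛⬛⬛⬛⬛⬛⬛

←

❓❓❓❓⬛⬛
❓⬛⬛⬛⬛⬛
❓⬛⬛⬛⬛⬛
❓⬜⬜🔴⬜⬜
❓⬛⬛⬛⬛⬛
❓⬛⬛⬛⬛⬛

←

❓❓❓❓❓⬛
❓⬜⬛⬛⬛⬛
❓⬜⬛⬛⬛⬛
❓⬜⬜🔴⬜⬜
❓⬜⬛⬛⬛⬛
❓⬜⬛⬛⬛⬛

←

❓❓❓❓❓❓
❓⬜⬜⬛⬛⬛
❓⬜⬜⬛⬛⬛
❓⬜⬜🔴⬜⬜
❓⬜⬜⬛⬛⬛
❓⬜⬜⬛⬛⬛

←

❓❓❓❓❓❓
❓⬜⬜⬜⬛⬛
❓⬜⬜⬜⬛⬛
❓⬜⬜🔴⬜⬜
❓⬜⬜⬜⬛⬛
❓⬜⬜⬜⬛⬛

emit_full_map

❓❓❓❓❓❓⬛⬛⬛⬛⬛
❓❓❓❓❓❓⬛⬛⬛⬛⬛
❓❓❓❓❓❓⬜⬜⬜⬜⬛
❓❓❓❓❓❓⬜⬜⬜⬜⬛
❓❓❓❓❓❓⬜⬜⬜⬜⬛
❓❓❓❓❓❓⬛⬛⬜⬛⬛
❓❓❓❓❓❓⬜⬜⬜⬛⬛
❓❓❓❓❓❓⬛⬛⬜⬛⬛
❓❓❓❓❓❓⬛⬛⬜⬛⬛
⬜⬜⬜⬛⬛⬛⬛⬛⬜⬛⬛
⬜⬜⬜⬛⬛⬛⬛⬛⬜⬛⬛
⬜⬜🔴⬜⬜⬜⬜⬜⬜⬛⬛
⬜⬜⬜⬛⬛⬛⬛⬛⬛⬛⬛
⬜⬜⬜⬛⬛⬛⬛⬛⬛⬛⬛


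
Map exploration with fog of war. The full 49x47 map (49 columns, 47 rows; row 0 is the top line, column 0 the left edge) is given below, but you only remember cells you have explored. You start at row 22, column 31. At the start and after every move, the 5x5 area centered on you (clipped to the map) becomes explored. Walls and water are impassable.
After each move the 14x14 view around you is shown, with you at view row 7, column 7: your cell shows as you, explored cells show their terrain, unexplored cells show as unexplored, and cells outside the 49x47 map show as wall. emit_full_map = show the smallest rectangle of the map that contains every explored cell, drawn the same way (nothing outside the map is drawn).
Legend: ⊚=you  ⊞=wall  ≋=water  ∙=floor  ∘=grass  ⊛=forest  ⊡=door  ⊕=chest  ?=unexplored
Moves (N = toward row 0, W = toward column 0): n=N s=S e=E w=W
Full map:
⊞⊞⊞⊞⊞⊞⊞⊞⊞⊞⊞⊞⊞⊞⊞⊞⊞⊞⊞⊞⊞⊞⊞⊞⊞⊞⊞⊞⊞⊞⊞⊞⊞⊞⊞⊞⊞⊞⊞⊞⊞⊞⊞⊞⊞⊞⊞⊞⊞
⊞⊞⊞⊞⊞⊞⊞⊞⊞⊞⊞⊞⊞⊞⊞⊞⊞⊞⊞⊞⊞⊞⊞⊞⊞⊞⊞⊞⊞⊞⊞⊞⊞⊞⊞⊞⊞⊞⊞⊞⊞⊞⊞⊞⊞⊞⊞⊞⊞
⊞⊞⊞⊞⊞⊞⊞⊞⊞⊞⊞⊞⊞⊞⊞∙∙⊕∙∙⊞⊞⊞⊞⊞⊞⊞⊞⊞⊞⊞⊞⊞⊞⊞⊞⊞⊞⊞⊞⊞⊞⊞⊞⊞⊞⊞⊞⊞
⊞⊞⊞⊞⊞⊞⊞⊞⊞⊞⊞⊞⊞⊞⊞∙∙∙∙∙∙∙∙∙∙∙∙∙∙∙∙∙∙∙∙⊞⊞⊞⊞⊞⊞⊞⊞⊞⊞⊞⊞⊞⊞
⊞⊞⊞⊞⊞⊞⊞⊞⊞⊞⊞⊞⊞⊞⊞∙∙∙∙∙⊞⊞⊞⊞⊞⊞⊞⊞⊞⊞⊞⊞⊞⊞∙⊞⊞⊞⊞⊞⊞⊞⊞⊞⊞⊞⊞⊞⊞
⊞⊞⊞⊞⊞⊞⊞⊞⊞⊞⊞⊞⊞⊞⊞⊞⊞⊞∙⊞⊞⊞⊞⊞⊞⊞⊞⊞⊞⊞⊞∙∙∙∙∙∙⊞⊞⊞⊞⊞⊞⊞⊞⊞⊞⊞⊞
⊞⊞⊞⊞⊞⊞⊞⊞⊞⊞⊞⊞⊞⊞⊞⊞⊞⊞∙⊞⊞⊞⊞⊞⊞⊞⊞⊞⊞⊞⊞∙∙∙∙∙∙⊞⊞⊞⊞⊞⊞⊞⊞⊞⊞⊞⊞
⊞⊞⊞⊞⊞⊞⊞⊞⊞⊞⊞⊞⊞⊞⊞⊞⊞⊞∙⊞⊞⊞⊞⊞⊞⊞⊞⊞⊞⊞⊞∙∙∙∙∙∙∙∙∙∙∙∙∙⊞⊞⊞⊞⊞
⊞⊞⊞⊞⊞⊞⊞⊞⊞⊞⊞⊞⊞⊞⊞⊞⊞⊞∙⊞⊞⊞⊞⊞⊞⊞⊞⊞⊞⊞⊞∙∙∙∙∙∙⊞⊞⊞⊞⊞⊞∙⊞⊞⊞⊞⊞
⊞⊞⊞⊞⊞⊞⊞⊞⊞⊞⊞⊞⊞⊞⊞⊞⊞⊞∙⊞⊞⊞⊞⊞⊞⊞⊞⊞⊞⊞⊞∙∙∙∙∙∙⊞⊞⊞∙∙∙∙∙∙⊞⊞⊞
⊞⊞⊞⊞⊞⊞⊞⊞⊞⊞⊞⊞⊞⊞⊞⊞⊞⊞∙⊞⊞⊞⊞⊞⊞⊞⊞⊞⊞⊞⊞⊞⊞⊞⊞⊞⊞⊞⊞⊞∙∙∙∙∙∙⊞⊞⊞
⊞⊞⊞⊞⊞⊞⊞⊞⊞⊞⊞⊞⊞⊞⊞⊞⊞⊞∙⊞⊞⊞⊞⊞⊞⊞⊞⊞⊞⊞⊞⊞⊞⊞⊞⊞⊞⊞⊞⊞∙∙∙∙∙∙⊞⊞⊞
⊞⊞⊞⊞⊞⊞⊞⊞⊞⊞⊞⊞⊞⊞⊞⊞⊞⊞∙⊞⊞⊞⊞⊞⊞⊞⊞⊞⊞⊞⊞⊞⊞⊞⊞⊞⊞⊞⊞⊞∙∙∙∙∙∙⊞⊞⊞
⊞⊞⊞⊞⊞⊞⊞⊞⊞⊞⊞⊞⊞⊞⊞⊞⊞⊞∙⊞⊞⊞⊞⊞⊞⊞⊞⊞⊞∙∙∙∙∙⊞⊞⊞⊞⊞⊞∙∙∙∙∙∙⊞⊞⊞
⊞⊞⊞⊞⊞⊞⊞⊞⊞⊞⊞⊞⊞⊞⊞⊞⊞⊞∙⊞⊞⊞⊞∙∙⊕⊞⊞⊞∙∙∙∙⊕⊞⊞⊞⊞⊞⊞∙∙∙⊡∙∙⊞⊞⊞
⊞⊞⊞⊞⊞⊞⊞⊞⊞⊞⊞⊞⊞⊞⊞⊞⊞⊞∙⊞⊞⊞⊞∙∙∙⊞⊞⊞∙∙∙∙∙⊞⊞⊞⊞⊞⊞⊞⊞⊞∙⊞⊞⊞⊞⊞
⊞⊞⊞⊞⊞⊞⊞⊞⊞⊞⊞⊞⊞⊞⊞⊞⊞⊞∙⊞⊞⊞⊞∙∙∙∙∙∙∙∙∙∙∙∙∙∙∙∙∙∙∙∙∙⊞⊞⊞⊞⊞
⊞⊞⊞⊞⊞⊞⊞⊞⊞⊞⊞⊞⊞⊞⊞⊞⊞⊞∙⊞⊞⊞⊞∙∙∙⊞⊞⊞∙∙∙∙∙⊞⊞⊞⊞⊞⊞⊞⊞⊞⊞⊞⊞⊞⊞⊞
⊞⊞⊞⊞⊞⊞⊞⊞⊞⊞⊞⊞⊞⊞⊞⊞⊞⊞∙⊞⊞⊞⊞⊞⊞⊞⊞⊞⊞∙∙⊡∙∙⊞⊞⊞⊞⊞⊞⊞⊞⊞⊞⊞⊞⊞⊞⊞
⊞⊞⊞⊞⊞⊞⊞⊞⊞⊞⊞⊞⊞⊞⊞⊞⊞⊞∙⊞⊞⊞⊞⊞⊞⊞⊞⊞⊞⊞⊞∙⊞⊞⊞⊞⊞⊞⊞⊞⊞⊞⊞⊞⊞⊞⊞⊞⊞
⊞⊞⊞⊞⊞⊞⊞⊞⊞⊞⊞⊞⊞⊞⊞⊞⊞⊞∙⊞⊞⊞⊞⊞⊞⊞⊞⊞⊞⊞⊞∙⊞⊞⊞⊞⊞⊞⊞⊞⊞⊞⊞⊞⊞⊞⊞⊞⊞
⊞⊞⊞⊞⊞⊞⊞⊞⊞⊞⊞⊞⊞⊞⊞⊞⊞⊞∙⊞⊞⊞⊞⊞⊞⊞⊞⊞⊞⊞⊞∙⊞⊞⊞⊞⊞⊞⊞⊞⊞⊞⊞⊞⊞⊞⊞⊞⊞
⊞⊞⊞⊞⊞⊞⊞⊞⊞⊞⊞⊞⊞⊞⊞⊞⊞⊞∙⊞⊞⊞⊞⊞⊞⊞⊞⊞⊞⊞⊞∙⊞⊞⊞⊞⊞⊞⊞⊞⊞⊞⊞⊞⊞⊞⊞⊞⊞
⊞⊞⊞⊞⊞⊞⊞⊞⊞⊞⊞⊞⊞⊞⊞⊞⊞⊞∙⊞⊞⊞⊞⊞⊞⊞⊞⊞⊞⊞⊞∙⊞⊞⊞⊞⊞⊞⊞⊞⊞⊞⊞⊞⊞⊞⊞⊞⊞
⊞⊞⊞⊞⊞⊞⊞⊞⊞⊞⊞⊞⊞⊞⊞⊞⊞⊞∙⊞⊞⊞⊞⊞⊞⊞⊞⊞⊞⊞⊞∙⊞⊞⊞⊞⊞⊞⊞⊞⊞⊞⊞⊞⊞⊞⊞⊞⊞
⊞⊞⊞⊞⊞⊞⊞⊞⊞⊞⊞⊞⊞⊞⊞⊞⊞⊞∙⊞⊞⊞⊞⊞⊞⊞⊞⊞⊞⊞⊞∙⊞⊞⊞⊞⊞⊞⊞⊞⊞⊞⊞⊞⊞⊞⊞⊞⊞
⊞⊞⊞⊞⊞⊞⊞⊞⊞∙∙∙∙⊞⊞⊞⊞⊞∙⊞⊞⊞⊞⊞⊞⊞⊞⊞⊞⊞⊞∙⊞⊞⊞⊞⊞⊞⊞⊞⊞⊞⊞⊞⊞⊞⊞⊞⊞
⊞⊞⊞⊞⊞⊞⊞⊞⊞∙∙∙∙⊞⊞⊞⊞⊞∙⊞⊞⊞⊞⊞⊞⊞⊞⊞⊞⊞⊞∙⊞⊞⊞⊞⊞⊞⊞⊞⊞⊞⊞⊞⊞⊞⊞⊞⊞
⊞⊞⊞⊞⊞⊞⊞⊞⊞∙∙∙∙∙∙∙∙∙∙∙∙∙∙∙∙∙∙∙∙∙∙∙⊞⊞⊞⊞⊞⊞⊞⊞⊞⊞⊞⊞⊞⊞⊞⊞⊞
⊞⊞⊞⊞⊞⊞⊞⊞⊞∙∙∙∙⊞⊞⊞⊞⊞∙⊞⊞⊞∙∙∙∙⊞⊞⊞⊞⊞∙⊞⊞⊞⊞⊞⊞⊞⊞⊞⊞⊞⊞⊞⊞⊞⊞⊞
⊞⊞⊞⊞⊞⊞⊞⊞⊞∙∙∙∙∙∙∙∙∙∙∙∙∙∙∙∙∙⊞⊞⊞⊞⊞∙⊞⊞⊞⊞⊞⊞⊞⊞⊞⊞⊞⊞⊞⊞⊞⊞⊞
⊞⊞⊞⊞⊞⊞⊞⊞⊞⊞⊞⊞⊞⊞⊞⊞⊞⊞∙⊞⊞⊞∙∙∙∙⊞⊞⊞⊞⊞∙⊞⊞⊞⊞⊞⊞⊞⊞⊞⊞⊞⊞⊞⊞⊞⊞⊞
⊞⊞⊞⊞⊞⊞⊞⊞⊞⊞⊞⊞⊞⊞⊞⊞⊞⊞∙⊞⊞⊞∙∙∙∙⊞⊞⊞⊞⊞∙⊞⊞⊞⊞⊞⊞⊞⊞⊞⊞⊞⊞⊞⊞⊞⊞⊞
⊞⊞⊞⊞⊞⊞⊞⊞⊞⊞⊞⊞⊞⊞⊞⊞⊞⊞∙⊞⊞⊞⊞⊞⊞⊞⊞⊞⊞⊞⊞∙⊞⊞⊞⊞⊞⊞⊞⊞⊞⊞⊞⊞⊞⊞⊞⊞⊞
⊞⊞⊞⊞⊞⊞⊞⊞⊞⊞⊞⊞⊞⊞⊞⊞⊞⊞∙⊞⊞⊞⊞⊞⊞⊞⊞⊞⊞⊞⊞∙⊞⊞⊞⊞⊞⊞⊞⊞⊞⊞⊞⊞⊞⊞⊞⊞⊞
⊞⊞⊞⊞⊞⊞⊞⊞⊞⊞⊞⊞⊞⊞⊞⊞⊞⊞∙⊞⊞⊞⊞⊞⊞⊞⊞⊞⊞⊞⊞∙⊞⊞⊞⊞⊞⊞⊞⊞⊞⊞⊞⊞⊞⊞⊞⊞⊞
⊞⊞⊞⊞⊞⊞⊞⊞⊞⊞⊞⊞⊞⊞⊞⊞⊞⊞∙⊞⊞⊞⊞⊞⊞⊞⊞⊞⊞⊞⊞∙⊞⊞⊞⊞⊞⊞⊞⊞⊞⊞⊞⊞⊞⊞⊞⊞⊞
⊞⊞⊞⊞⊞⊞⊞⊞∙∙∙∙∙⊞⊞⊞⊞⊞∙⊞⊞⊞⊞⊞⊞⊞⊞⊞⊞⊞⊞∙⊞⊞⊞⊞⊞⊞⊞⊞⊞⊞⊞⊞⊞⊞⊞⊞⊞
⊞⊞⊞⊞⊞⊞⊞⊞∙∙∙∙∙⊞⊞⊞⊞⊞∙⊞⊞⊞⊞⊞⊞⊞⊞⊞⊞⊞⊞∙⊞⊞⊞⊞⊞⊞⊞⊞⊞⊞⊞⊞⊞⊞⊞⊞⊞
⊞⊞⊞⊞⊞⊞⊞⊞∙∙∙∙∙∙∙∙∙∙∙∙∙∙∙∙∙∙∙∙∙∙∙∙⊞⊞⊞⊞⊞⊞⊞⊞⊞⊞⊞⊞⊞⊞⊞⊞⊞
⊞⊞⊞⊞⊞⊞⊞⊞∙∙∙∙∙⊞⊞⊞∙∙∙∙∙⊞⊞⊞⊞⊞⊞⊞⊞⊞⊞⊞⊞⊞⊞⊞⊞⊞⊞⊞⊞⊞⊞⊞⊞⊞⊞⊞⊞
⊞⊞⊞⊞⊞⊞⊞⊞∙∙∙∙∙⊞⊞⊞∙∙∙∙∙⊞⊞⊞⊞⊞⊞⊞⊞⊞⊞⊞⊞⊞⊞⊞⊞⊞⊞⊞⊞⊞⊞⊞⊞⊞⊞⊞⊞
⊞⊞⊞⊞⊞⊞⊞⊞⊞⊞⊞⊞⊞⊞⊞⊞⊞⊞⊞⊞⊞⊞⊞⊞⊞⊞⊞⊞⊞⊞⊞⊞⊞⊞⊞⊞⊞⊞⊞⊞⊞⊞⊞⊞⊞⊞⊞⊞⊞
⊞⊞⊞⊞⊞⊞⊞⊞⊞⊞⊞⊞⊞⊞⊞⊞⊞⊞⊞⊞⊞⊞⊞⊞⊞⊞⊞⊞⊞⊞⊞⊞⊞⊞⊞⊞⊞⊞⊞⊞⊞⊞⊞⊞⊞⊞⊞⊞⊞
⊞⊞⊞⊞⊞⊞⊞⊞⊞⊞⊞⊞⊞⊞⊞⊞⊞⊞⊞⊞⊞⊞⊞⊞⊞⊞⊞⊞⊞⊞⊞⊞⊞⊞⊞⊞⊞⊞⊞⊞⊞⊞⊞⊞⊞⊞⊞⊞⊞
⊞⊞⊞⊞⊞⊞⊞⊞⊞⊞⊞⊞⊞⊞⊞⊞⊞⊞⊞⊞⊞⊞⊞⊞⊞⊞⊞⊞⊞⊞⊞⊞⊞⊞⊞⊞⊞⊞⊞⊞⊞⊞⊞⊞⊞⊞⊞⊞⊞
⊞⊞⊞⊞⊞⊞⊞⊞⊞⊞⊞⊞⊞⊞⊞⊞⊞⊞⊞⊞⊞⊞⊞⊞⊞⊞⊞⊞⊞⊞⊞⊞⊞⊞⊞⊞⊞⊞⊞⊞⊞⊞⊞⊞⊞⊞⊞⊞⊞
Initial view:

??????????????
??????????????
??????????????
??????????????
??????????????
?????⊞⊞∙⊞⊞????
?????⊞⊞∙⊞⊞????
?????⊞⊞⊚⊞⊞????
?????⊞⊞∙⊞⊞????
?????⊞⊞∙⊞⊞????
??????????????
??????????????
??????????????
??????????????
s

??????????????
??????????????
??????????????
??????????????
?????⊞⊞∙⊞⊞????
?????⊞⊞∙⊞⊞????
?????⊞⊞∙⊞⊞????
?????⊞⊞⊚⊞⊞????
?????⊞⊞∙⊞⊞????
?????⊞⊞∙⊞⊞????
??????????????
??????????????
??????????????
??????????????

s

??????????????
??????????????
??????????????
?????⊞⊞∙⊞⊞????
?????⊞⊞∙⊞⊞????
?????⊞⊞∙⊞⊞????
?????⊞⊞∙⊞⊞????
?????⊞⊞⊚⊞⊞????
?????⊞⊞∙⊞⊞????
?????⊞⊞∙⊞⊞????
??????????????
??????????????
??????????????
??????????????

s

??????????????
??????????????
?????⊞⊞∙⊞⊞????
?????⊞⊞∙⊞⊞????
?????⊞⊞∙⊞⊞????
?????⊞⊞∙⊞⊞????
?????⊞⊞∙⊞⊞????
?????⊞⊞⊚⊞⊞????
?????⊞⊞∙⊞⊞????
?????⊞⊞∙⊞⊞????
??????????????
??????????????
??????????????
??????????????

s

??????????????
?????⊞⊞∙⊞⊞????
?????⊞⊞∙⊞⊞????
?????⊞⊞∙⊞⊞????
?????⊞⊞∙⊞⊞????
?????⊞⊞∙⊞⊞????
?????⊞⊞∙⊞⊞????
?????⊞⊞⊚⊞⊞????
?????⊞⊞∙⊞⊞????
?????∙∙∙⊞⊞????
??????????????
??????????????
??????????????
??????????????

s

?????⊞⊞∙⊞⊞????
?????⊞⊞∙⊞⊞????
?????⊞⊞∙⊞⊞????
?????⊞⊞∙⊞⊞????
?????⊞⊞∙⊞⊞????
?????⊞⊞∙⊞⊞????
?????⊞⊞∙⊞⊞????
?????⊞⊞⊚⊞⊞????
?????∙∙∙⊞⊞????
?????⊞⊞∙⊞⊞????
??????????????
??????????????
??????????????
??????????????

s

?????⊞⊞∙⊞⊞????
?????⊞⊞∙⊞⊞????
?????⊞⊞∙⊞⊞????
?????⊞⊞∙⊞⊞????
?????⊞⊞∙⊞⊞????
?????⊞⊞∙⊞⊞????
?????⊞⊞∙⊞⊞????
?????∙∙⊚⊞⊞????
?????⊞⊞∙⊞⊞????
?????⊞⊞∙⊞⊞????
??????????????
??????????????
??????????????
??????????????

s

?????⊞⊞∙⊞⊞????
?????⊞⊞∙⊞⊞????
?????⊞⊞∙⊞⊞????
?????⊞⊞∙⊞⊞????
?????⊞⊞∙⊞⊞????
?????⊞⊞∙⊞⊞????
?????∙∙∙⊞⊞????
?????⊞⊞⊚⊞⊞????
?????⊞⊞∙⊞⊞????
?????⊞⊞∙⊞⊞????
??????????????
??????????????
??????????????
??????????????

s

?????⊞⊞∙⊞⊞????
?????⊞⊞∙⊞⊞????
?????⊞⊞∙⊞⊞????
?????⊞⊞∙⊞⊞????
?????⊞⊞∙⊞⊞????
?????∙∙∙⊞⊞????
?????⊞⊞∙⊞⊞????
?????⊞⊞⊚⊞⊞????
?????⊞⊞∙⊞⊞????
?????⊞⊞∙⊞⊞????
??????????????
??????????????
??????????????
??????????????

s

?????⊞⊞∙⊞⊞????
?????⊞⊞∙⊞⊞????
?????⊞⊞∙⊞⊞????
?????⊞⊞∙⊞⊞????
?????∙∙∙⊞⊞????
?????⊞⊞∙⊞⊞????
?????⊞⊞∙⊞⊞????
?????⊞⊞⊚⊞⊞????
?????⊞⊞∙⊞⊞????
?????⊞⊞∙⊞⊞????
??????????????
??????????????
??????????????
??????????????

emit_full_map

⊞⊞∙⊞⊞
⊞⊞∙⊞⊞
⊞⊞∙⊞⊞
⊞⊞∙⊞⊞
⊞⊞∙⊞⊞
⊞⊞∙⊞⊞
⊞⊞∙⊞⊞
⊞⊞∙⊞⊞
∙∙∙⊞⊞
⊞⊞∙⊞⊞
⊞⊞∙⊞⊞
⊞⊞⊚⊞⊞
⊞⊞∙⊞⊞
⊞⊞∙⊞⊞

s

?????⊞⊞∙⊞⊞????
?????⊞⊞∙⊞⊞????
?????⊞⊞∙⊞⊞????
?????∙∙∙⊞⊞????
?????⊞⊞∙⊞⊞????
?????⊞⊞∙⊞⊞????
?????⊞⊞∙⊞⊞????
?????⊞⊞⊚⊞⊞????
?????⊞⊞∙⊞⊞????
?????⊞⊞∙⊞⊞????
??????????????
??????????????
??????????????
??????????????

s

?????⊞⊞∙⊞⊞????
?????⊞⊞∙⊞⊞????
?????∙∙∙⊞⊞????
?????⊞⊞∙⊞⊞????
?????⊞⊞∙⊞⊞????
?????⊞⊞∙⊞⊞????
?????⊞⊞∙⊞⊞????
?????⊞⊞⊚⊞⊞????
?????⊞⊞∙⊞⊞????
?????⊞⊞∙⊞⊞????
??????????????
??????????????
??????????????
??????????????

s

?????⊞⊞∙⊞⊞????
?????∙∙∙⊞⊞????
?????⊞⊞∙⊞⊞????
?????⊞⊞∙⊞⊞????
?????⊞⊞∙⊞⊞????
?????⊞⊞∙⊞⊞????
?????⊞⊞∙⊞⊞????
?????⊞⊞⊚⊞⊞????
?????⊞⊞∙⊞⊞????
?????⊞⊞∙⊞⊞????
??????????????
??????????????
??????????????
??????????????

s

?????∙∙∙⊞⊞????
?????⊞⊞∙⊞⊞????
?????⊞⊞∙⊞⊞????
?????⊞⊞∙⊞⊞????
?????⊞⊞∙⊞⊞????
?????⊞⊞∙⊞⊞????
?????⊞⊞∙⊞⊞????
?????⊞⊞⊚⊞⊞????
?????⊞⊞∙⊞⊞????
?????⊞⊞∙⊞⊞????
??????????????
??????????????
??????????????
??????????????

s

?????⊞⊞∙⊞⊞????
?????⊞⊞∙⊞⊞????
?????⊞⊞∙⊞⊞????
?????⊞⊞∙⊞⊞????
?????⊞⊞∙⊞⊞????
?????⊞⊞∙⊞⊞????
?????⊞⊞∙⊞⊞????
?????⊞⊞⊚⊞⊞????
?????⊞⊞∙⊞⊞????
?????⊞⊞∙⊞⊞????
??????????????
??????????????
??????????????
??????????????

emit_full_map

⊞⊞∙⊞⊞
⊞⊞∙⊞⊞
⊞⊞∙⊞⊞
⊞⊞∙⊞⊞
⊞⊞∙⊞⊞
⊞⊞∙⊞⊞
⊞⊞∙⊞⊞
⊞⊞∙⊞⊞
∙∙∙⊞⊞
⊞⊞∙⊞⊞
⊞⊞∙⊞⊞
⊞⊞∙⊞⊞
⊞⊞∙⊞⊞
⊞⊞∙⊞⊞
⊞⊞∙⊞⊞
⊞⊞∙⊞⊞
⊞⊞⊚⊞⊞
⊞⊞∙⊞⊞
⊞⊞∙⊞⊞
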